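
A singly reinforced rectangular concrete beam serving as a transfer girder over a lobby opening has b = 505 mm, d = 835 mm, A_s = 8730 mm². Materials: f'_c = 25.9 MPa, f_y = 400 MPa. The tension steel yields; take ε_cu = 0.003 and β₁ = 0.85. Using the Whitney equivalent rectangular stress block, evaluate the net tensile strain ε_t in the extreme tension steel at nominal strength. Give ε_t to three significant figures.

ε_t ≈ 0.00378

a = A_s f_y/(0.85 f'_c b) = 314.10 mm.
β₁ = 0.85, so c = a/β₁ = 314.10/0.85 = 369.53 mm.
From the linear strain diagram with ε_cu = 0.003: ε_t = 0.003 (d − c)/c = 0.003 × (835 − 369.53)/369.53 = 0.00378.
ε_t < 0.004 — the section is over-reinforced for flexure under ACI limits.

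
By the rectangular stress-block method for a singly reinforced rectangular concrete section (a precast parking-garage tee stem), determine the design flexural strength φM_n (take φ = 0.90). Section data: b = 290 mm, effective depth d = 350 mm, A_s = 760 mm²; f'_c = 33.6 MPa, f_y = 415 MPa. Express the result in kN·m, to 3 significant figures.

φM_n ≈ 93.9 kN·m

T = A_s f_y = 760 × 415 = 315400 N = 315.4 kN.
From C = T: a = T/(0.85 f'_c b) = 315400/(0.85 × 33.6 × 290) = 38.08 mm.
M_n = T(d − a/2) = 315.4 kN × (350 − 19.04) mm = 104.38 kN·m.
φM_n = 0.90 × 104.38 = 93.94 kN·m.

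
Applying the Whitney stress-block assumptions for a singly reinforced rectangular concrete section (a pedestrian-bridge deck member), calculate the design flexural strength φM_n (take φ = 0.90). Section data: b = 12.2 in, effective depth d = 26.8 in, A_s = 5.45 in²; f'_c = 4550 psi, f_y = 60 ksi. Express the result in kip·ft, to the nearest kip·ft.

T = A_s f_y = 5.45 × 60 = 327 kips.
a = T/(0.85 f'_c b) = 327/(0.85 × 4.55 × 12.2) = 6.930 in.
M_n = T(d − a/2) = 327 × (26.8 − 3.465) = 7630.5 kip·in = 7630.5/12 = 635.88 kip·ft.
φM_n = 0.90 × 635.88 = 572.29 kip·ft.

φM_n ≈ 572 kip·ft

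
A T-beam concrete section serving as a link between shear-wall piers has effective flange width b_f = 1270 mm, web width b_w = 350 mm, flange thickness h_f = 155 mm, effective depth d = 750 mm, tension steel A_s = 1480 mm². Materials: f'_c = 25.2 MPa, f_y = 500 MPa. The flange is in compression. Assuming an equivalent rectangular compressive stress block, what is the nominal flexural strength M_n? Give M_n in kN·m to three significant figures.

Tension: T = A_s f_y = 1480 × 500 = 740000 N.
Try a within the flange: a = T/(0.85 f'_c b_f) = 740000/(0.85 × 25.2 × 1270) = 27.20 mm.
Since a = 27.20 ≤ h_f = 155 mm, the stress block lies entirely in the flange; analyse as a rectangular beam of width b_f.
M_n = T(d − a/2) = 740000 × (750 − 13.6) = 544.94 × 10⁶ N·mm.
M_n = 544.94 kN·m.

M_n ≈ 545 kN·m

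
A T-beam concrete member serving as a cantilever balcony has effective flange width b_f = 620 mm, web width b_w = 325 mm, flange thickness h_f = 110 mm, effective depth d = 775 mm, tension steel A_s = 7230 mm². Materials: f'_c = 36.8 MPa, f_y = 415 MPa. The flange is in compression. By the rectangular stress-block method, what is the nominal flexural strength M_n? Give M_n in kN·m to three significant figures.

Tension: T = A_s f_y = 7230 × 415 = 3000450 N.
Try a within the flange: a = T/(0.85 f'_c b_f) = 3000450/(0.85 × 36.8 × 620) = 154.71 mm.
a = 154.71 > h_f = 110 mm: the block extends into the web. Split into flange-overhang and web parts.
C_f = 0.85 f'_c (b_f − b_w) h_f = 0.85 × 36.8 × (620 − 325) × 110 = 1015036 N.
Remaining web compression depth: a_w = (T − C_f)/(0.85 f'_c b_w) = (3000450 − 1015036)/(0.85 × 36.8 × 325) = 195.30 mm.
M_n = C_f(d − h_f/2) + (T − C_f)(d − a_w/2) = 1015036 × (775 − 55) + 1985414 × (775 − 97.65) = 730.83 + 1344.82 = 2075.65 × 10⁶ N·mm.
M_n = 2075.65 kN·m.

M_n ≈ 2080 kN·m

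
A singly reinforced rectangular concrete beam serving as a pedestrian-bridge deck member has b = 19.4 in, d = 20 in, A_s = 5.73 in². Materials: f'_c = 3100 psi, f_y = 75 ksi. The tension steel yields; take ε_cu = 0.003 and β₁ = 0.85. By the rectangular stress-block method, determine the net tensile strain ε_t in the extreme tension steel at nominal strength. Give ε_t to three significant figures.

ε_t ≈ 0.00307

a = A_s f_y/(0.85 f'_c b) = 8.407 in.
β₁ = 0.85, so c = a/β₁ = 8.407/0.85 = 9.891 in.
From the linear strain diagram with ε_cu = 0.003: ε_t = 0.003 (d − c)/c = 0.003 × (20 − 9.891)/9.891 = 0.00307.
ε_t < 0.004 — the section is over-reinforced for flexure under ACI limits.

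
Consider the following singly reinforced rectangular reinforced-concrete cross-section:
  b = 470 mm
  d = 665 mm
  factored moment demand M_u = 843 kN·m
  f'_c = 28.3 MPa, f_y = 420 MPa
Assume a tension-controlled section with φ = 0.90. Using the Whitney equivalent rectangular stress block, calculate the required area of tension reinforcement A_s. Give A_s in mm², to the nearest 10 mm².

M_n = M_u/φ = 843/0.90 = 936.667 kN·m.
With M_n = 0.85 f'_c a b (d − a/2), solve the quadratic for a:
a = d − √(d² − 2M_n/(0.85 f'_c b)) = 665 − √(665² − 2 × 936.667×10⁶/(0.85 × 28.3 × 470)) = 139.14 mm.
A_s = 0.85 f'_c a b / f_y = 0.85 × 28.3 × 139.14 × 470 / 420 = 3745.5 mm².

A_s ≈ 3750 mm²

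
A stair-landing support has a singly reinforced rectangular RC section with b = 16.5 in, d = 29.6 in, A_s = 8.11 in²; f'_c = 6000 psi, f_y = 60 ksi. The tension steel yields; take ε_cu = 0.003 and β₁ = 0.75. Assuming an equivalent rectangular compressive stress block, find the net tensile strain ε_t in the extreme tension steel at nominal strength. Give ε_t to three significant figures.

a = A_s f_y/(0.85 f'_c b) = 5.783 in.
β₁ = 0.75, so c = a/β₁ = 5.783/0.75 = 7.711 in.
From the linear strain diagram with ε_cu = 0.003: ε_t = 0.003 (d − c)/c = 0.003 × (29.6 − 7.711)/7.711 = 0.00852.
Since ε_t ≥ 0.005, the section is tension-controlled.

ε_t ≈ 0.00852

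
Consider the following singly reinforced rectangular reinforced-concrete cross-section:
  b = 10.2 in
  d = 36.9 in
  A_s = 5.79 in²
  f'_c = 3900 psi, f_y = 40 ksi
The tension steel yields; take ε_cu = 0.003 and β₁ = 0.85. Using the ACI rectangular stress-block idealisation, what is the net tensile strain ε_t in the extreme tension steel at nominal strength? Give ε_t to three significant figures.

ε_t ≈ 0.0107

a = A_s f_y/(0.85 f'_c b) = 6.849 in.
β₁ = 0.85, so c = a/β₁ = 6.849/0.85 = 8.058 in.
From the linear strain diagram with ε_cu = 0.003: ε_t = 0.003 (d − c)/c = 0.003 × (36.9 − 8.058)/8.058 = 0.0107.
Since ε_t ≥ 0.005, the section is tension-controlled.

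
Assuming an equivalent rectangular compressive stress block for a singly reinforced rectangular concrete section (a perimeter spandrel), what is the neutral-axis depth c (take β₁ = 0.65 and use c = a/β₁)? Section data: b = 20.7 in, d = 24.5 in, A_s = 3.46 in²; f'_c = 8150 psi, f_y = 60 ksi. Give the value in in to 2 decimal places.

c ≈ 2.23 in

T = A_s f_y = 3.46 × 60 = 207.6 kips.
a = T/(0.85 f'_c b) = 207.6/(0.85 × 8.15 × 20.7) = 1.4477 in.
With β₁ = 0.65, c = a/β₁ = 1.4477/0.65 = 2.23 in.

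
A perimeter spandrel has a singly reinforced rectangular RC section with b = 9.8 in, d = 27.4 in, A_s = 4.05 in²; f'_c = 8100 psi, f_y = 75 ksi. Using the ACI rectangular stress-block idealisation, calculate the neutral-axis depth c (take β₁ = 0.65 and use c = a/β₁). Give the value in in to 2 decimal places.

T = A_s f_y = 4.05 × 75 = 303.75 kips.
a = T/(0.85 f'_c b) = 303.75/(0.85 × 8.1 × 9.8) = 4.5018 in.
With β₁ = 0.65, c = a/β₁ = 4.5018/0.65 = 6.93 in.

c ≈ 6.93 in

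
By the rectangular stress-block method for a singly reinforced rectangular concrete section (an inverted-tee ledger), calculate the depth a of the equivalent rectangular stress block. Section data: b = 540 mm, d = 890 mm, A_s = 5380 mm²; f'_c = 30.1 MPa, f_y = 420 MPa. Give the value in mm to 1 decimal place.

a ≈ 163.6 mm

T = A_s f_y = 5380 × 420 = 2259600 N = 2259.6 kN.
Setting C = 0.85 f'_c a b equal to T: a = 2259600/(0.85 × 30.1 × 540) = 163.6 mm.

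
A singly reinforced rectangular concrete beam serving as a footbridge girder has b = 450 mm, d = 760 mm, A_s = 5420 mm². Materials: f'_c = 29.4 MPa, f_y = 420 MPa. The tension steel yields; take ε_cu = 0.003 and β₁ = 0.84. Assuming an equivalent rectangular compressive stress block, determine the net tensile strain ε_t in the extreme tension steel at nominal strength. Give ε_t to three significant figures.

a = A_s f_y/(0.85 f'_c b) = 202.43 mm.
β₁ = 0.84, so c = a/β₁ = 202.43/0.84 = 240.99 mm.
From the linear strain diagram with ε_cu = 0.003: ε_t = 0.003 (d − c)/c = 0.003 × (760 − 240.99)/240.99 = 0.00646.
Since ε_t ≥ 0.005, the section is tension-controlled.

ε_t ≈ 0.00646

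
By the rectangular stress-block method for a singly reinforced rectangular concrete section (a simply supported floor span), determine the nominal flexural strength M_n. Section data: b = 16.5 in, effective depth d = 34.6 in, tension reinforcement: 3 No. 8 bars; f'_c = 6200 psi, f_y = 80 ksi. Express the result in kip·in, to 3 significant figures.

M_n ≈ 6350 kip·in

A_s = 3 × 0.79 = 2.37 in².
T = A_s f_y = 2.37 × 80 = 189.6 kips.
a = T/(0.85 f'_c b) = 189.6/(0.85 × 6.2 × 16.5) = 2.180 in.
M_n = T(d − a/2) = 189.6 × (34.6 − 1.09) = 6353.5 kip·in.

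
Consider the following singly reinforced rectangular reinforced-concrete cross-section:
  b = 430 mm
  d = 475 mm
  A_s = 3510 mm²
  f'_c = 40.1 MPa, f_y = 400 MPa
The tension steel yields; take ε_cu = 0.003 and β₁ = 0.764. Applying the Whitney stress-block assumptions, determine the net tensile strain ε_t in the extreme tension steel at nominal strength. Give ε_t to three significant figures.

a = A_s f_y/(0.85 f'_c b) = 95.79 mm.
β₁ = 0.764, so c = a/β₁ = 95.79/0.764 = 125.38 mm.
From the linear strain diagram with ε_cu = 0.003: ε_t = 0.003 (d − c)/c = 0.003 × (475 − 125.38)/125.38 = 0.00837.
Since ε_t ≥ 0.005, the section is tension-controlled.

ε_t ≈ 0.00837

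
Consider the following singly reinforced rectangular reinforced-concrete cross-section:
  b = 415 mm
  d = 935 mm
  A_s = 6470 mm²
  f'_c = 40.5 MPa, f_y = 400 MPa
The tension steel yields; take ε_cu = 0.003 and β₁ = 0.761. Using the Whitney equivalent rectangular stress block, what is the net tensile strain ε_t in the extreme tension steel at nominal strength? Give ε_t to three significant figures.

ε_t ≈ 0.00878

a = A_s f_y/(0.85 f'_c b) = 181.15 mm.
β₁ = 0.761, so c = a/β₁ = 181.15/0.761 = 238.04 mm.
From the linear strain diagram with ε_cu = 0.003: ε_t = 0.003 (d − c)/c = 0.003 × (935 − 238.04)/238.04 = 0.00878.
Since ε_t ≥ 0.005, the section is tension-controlled.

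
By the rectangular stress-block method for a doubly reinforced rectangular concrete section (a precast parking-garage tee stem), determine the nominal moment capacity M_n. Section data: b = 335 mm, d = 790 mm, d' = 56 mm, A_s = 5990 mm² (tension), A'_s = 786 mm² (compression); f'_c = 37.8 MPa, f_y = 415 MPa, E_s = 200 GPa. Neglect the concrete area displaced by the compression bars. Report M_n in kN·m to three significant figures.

M_n ≈ 1730 kN·m

Assume both tension and compression steel yield.
Net tension couple steel: A_s − A'_s = 5204 mm².
a = (A_s − A'_s) f_y / (0.85 f'_c b) = 2159660/(0.85 × 37.8 × 335) = 200.65 mm.
c = a/β₁ = 200.65/0.78 = 257.24 mm; ε'_s = 0.003(c − d')/c = 0.0023 ≥ f_y/E_s = 0.0021, so compression steel does yield.
M_n = (A_s − A'_s) f_y (d − a/2) + A'_s f_y (d − d') = [2159660 × (790 − 100.325) + 326190 × (790 − 56)] × 10⁻⁶ = 1489.46 + 239.42 = 1728.88 kN·m.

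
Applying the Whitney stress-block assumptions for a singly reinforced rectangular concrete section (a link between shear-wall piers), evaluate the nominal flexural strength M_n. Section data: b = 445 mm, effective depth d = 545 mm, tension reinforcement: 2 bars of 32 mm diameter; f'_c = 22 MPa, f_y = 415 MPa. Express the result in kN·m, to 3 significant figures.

A_s = 2 × 804 = 1608 mm².
T = A_s f_y = 1608 × 415 = 667320 N = 667.32 kN.
From C = T: a = T/(0.85 f'_c b) = 667320/(0.85 × 22 × 445) = 80.19 mm.
M_n = T(d − a/2) = 667.32 kN × (545 − 40.095) mm = 336.93 kN·m.

M_n ≈ 337 kN·m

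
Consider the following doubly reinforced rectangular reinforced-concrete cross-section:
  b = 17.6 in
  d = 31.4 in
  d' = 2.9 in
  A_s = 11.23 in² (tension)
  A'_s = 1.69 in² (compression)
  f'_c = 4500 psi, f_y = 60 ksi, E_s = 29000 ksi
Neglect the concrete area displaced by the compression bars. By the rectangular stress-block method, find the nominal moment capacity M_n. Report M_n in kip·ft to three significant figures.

M_n ≈ 1540 kip·ft

Assume both steels yield.
a = (A_s − A'_s) f_y/(0.85 f'_c b) = (11.23 − 1.69) × 60/(0.85 × 4.5 × 17.6) = 8.503 in.
c = a/β₁ = 8.503/0.825 = 10.307 in; ε'_s = 0.003(c − d')/c = 0.0022 ≥ ε_y = 0.0021, so the compression steel yields.
M_n = (A_s − A'_s) f_y (d − a/2) + A'_s f_y (d − d') = 572.4 × (31.4 − 4.2515) + 101.4 × (31.4 − 2.9) = 15539.8 + 2889.9 = 18429.7 kip·in = 18429.7/12 = 1535.81 kip·ft.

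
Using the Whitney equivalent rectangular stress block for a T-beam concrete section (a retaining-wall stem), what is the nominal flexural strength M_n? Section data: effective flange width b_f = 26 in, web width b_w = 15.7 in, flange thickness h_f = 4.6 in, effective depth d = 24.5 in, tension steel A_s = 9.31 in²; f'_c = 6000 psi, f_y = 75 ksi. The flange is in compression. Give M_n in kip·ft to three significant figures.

Tension: T = A_s f_y = 9.31 × 75 = 698.25 kips.
Try a within the flange: a = T/(0.85 f'_c b_f) = 698.25/(0.85 × 6 × 26) = 5.266 in.
a = 5.266 > h_f = 4.6 in: the block extends into the web. Split into flange-overhang and web parts.
C_f = 0.85 f'_c (b_f − b_w) h_f = 0.85 × 6 × (26 − 15.7) × 4.6 = 241.6 kips.
Remaining web compression depth: a_w = (T − C_f)/(0.85 f'_c b_w) = (698.25 − 241.6)/(0.85 × 6 × 15.7) = 5.703 in.
M_n = C_f(d − h_f/2) + (T − C_f)(d − a_w/2) = 241.6 × (24.5 − 2.3) + 456.65 × (24.5 − 2.8515) = 5363.5 + 9885.8 = 15249.3 kip·in.
M_n = 15249.3/12 = 1270.78 kip·ft.

M_n ≈ 1270 kip·ft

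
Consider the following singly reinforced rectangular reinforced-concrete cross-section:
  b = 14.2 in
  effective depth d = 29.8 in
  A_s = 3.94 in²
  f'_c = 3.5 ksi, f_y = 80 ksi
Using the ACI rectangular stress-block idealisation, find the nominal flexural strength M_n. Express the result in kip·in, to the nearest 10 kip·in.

M_n ≈ 8220 kip·in

T = A_s f_y = 3.94 × 80 = 315.2 kips.
a = T/(0.85 f'_c b) = 315.2/(0.85 × 3.5 × 14.2) = 7.461 in.
M_n = T(d − a/2) = 315.2 × (29.8 − 3.7305) = 8217.1 kip·in.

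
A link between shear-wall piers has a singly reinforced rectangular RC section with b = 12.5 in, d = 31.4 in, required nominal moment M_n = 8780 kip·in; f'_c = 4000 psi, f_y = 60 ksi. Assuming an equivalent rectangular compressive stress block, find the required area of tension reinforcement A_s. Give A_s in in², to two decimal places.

A_s ≈ 5.29 in²

From M_n = 0.85 f'_c a b (d − a/2):
a = d − √(d² − 2M_n/(0.85 f'_c b)) = 31.4 − √(31.4² − 2 × 8780/(0.85 × 4 × 12.5)) = 7.467 in.
A_s = 0.85 f'_c a b / f_y = 0.85 × 4 × 7.467 × 12.5 / 60 = 5.289 in².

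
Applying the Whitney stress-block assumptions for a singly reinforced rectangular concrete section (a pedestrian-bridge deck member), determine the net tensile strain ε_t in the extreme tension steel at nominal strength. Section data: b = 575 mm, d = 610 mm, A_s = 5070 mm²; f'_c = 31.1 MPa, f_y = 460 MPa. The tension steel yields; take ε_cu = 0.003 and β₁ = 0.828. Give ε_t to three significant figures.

ε_t ≈ 0.00688

a = A_s f_y/(0.85 f'_c b) = 153.43 mm.
β₁ = 0.828, so c = a/β₁ = 153.43/0.828 = 185.30 mm.
From the linear strain diagram with ε_cu = 0.003: ε_t = 0.003 (d − c)/c = 0.003 × (610 − 185.30)/185.30 = 0.00688.
Since ε_t ≥ 0.005, the section is tension-controlled.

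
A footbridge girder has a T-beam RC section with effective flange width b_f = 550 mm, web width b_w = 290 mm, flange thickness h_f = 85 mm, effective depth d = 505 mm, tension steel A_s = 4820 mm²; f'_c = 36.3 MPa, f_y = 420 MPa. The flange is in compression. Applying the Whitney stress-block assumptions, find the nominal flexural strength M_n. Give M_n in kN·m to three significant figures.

M_n ≈ 893 kN·m

Tension: T = A_s f_y = 4820 × 420 = 2024400 N.
Try a within the flange: a = T/(0.85 f'_c b_f) = 2024400/(0.85 × 36.3 × 550) = 119.29 mm.
a = 119.29 > h_f = 85 mm: the block extends into the web. Split into flange-overhang and web parts.
C_f = 0.85 f'_c (b_f − b_w) h_f = 0.85 × 36.3 × (550 − 290) × 85 = 681896 N.
Remaining web compression depth: a_w = (T − C_f)/(0.85 f'_c b_w) = (2024400 − 681896)/(0.85 × 36.3 × 290) = 150.03 mm.
M_n = C_f(d − h_f/2) + (T − C_f)(d − a_w/2) = 681896 × (505 − 42.5) + 1342504 × (505 − 75.015) = 315.38 + 577.26 = 892.64 × 10⁶ N·mm.
M_n = 892.64 kN·m.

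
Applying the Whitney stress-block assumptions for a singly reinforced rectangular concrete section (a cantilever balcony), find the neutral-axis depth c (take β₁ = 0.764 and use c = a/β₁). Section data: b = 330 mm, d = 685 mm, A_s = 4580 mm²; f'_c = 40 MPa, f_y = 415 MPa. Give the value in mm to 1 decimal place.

T = A_s f_y = 4580 × 415 = 1900700 N = 1900.7 kN.
Setting C = 0.85 f'_c a b equal to T: a = 1900700/(0.85 × 40 × 330) = 169.403 mm.
With β₁ = 0.764, c = a/β₁ = 169.403/0.764 = 221.7 mm.

c ≈ 221.7 mm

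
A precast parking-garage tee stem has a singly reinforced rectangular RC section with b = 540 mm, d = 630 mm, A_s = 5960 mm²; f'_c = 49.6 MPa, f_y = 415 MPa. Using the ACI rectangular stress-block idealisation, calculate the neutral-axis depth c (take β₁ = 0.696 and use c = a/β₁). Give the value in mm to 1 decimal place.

T = A_s f_y = 5960 × 415 = 2473400 N = 2473.4 kN.
Setting C = 0.85 f'_c a b equal to T: a = 2473400/(0.85 × 49.6 × 540) = 108.643 mm.
With β₁ = 0.696, c = a/β₁ = 108.643/0.696 = 156.1 mm.

c ≈ 156.1 mm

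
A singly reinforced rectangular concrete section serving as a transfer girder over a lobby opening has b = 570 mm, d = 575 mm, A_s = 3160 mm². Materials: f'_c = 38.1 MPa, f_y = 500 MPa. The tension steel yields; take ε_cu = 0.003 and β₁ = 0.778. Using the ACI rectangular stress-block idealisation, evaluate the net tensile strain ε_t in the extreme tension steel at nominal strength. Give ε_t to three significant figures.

ε_t ≈ 0.0127

a = A_s f_y/(0.85 f'_c b) = 85.59 mm.
β₁ = 0.778, so c = a/β₁ = 85.59/0.778 = 110.01 mm.
From the linear strain diagram with ε_cu = 0.003: ε_t = 0.003 (d − c)/c = 0.003 × (575 − 110.01)/110.01 = 0.0127.
Since ε_t ≥ 0.005, the section is tension-controlled.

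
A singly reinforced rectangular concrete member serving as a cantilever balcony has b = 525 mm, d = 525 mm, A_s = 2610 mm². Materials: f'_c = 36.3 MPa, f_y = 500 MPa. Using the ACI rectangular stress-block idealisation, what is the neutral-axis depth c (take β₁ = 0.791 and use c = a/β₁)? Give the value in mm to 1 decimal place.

T = A_s f_y = 2610 × 500 = 1305000 N = 1305 kN.
Setting C = 0.85 f'_c a b equal to T: a = 1305000/(0.85 × 36.3 × 525) = 80.561 mm.
With β₁ = 0.791, c = a/β₁ = 80.561/0.791 = 101.8 mm.

c ≈ 101.8 mm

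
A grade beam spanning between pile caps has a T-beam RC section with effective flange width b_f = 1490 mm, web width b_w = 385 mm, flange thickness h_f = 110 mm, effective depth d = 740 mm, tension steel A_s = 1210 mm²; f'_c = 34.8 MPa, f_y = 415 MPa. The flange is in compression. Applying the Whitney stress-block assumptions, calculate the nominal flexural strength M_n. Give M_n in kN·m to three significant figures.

M_n ≈ 369 kN·m

Tension: T = A_s f_y = 1210 × 415 = 502150 N.
Try a within the flange: a = T/(0.85 f'_c b_f) = 502150/(0.85 × 34.8 × 1490) = 11.39 mm.
Since a = 11.39 ≤ h_f = 110 mm, the stress block lies entirely in the flange; analyse as a rectangular beam of width b_f.
M_n = T(d − a/2) = 502150 × (740 − 5.695) = 368.73 × 10⁶ N·mm.
M_n = 368.73 kN·m.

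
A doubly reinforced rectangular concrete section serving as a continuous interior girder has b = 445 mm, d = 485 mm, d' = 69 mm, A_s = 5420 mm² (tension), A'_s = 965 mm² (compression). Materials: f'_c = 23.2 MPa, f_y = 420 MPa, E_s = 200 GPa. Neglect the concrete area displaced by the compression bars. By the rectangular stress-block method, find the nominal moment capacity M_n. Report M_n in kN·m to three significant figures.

Assume both tension and compression steel yield.
Net tension couple steel: A_s − A'_s = 4455 mm².
a = (A_s − A'_s) f_y / (0.85 f'_c b) = 1871100/(0.85 × 23.2 × 445) = 213.22 mm.
c = a/β₁ = 213.22/0.85 = 250.85 mm; ε'_s = 0.003(c − d')/c = 0.0022 ≥ f_y/E_s = 0.0021, so compression steel does yield.
M_n = (A_s − A'_s) f_y (d − a/2) + A'_s f_y (d − d') = [1871100 × (485 − 106.61) + 405300 × (485 − 69)] × 10⁻⁶ = 708.01 + 168.60 = 876.61 kN·m.

M_n ≈ 877 kN·m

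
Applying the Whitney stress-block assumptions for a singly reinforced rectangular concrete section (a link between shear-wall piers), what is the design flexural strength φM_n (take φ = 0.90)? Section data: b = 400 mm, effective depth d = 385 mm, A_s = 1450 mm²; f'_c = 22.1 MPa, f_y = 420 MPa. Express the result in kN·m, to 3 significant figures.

T = A_s f_y = 1450 × 420 = 609000 N = 609 kN.
From C = T: a = T/(0.85 f'_c b) = 609000/(0.85 × 22.1 × 400) = 81.05 mm.
M_n = T(d − a/2) = 609 kN × (385 − 40.525) mm = 209.79 kN·m.
φM_n = 0.90 × 209.79 = 188.81 kN·m.

φM_n ≈ 189 kN·m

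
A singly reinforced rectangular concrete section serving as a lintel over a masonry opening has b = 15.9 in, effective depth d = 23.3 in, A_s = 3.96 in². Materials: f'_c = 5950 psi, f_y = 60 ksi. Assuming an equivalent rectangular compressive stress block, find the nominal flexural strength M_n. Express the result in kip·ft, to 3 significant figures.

T = A_s f_y = 3.96 × 60 = 237.6 kips.
a = T/(0.85 f'_c b) = 237.6/(0.85 × 5.95 × 15.9) = 2.955 in.
M_n = T(d − a/2) = 237.6 × (23.3 − 1.4775) = 5185.0 kip·in = 5185.0/12 = 432.08 kip·ft.

M_n ≈ 432 kip·ft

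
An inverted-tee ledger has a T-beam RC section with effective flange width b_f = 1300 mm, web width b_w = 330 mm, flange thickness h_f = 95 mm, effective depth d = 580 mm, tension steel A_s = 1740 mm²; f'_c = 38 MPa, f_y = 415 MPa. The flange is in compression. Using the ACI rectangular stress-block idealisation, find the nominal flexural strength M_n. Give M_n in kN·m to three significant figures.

Tension: T = A_s f_y = 1740 × 415 = 722100 N.
Try a within the flange: a = T/(0.85 f'_c b_f) = 722100/(0.85 × 38 × 1300) = 17.20 mm.
Since a = 17.20 ≤ h_f = 95 mm, the stress block lies entirely in the flange; analyse as a rectangular beam of width b_f.
M_n = T(d − a/2) = 722100 × (580 − 8.6) = 412.61 × 10⁶ N·mm.
M_n = 412.61 kN·m.

M_n ≈ 413 kN·m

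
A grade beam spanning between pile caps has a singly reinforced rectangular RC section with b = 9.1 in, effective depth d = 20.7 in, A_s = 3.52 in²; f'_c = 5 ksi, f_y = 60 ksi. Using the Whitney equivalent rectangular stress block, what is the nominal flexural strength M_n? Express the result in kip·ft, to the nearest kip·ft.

T = A_s f_y = 3.52 × 60 = 211.2 kips.
a = T/(0.85 f'_c b) = 211.2/(0.85 × 5 × 9.1) = 5.461 in.
M_n = T(d − a/2) = 211.2 × (20.7 − 2.7305) = 3795.2 kip·in = 3795.2/12 = 316.27 kip·ft.

M_n ≈ 316 kip·ft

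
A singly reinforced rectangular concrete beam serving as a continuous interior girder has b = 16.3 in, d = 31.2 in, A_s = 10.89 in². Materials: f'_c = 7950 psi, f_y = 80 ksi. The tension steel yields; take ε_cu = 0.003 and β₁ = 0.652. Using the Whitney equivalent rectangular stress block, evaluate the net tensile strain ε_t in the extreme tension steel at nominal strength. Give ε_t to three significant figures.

ε_t ≈ 0.00472

a = A_s f_y/(0.85 f'_c b) = 7.909 in.
β₁ = 0.652, so c = a/β₁ = 7.909/0.652 = 12.130 in.
From the linear strain diagram with ε_cu = 0.003: ε_t = 0.003 (d − c)/c = 0.003 × (31.2 − 12.130)/12.130 = 0.00472.
ε_t is between 0.004 and 0.005 — transition zone.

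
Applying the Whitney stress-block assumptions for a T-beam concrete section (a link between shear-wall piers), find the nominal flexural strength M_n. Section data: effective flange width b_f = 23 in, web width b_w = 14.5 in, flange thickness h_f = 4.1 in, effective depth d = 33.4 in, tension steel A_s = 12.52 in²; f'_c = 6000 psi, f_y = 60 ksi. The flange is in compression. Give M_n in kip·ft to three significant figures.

Tension: T = A_s f_y = 12.52 × 60 = 751.2 kips.
Try a within the flange: a = T/(0.85 f'_c b_f) = 751.2/(0.85 × 6 × 23) = 6.404 in.
a = 6.404 > h_f = 4.1 in: the block extends into the web. Split into flange-overhang and web parts.
C_f = 0.85 f'_c (b_f − b_w) h_f = 0.85 × 6 × (23 − 14.5) × 4.1 = 177.7 kips.
Remaining web compression depth: a_w = (T − C_f)/(0.85 f'_c b_w) = (751.2 − 177.7)/(0.85 × 6 × 14.5) = 7.755 in.
M_n = C_f(d − h_f/2) + (T − C_f)(d − a_w/2) = 177.7 × (33.4 − 2.05) + 573.5 × (33.4 − 3.8775) = 5570.9 + 16931.2 = 22502.1 kip·in.
M_n = 22502.1/12 = 1875.18 kip·ft.

M_n ≈ 1880 kip·ft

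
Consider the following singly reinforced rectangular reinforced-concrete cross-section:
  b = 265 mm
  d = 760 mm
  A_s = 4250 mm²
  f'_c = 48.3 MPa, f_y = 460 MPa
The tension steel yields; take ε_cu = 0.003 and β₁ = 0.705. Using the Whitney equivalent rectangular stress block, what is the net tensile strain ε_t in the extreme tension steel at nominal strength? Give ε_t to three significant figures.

a = A_s f_y/(0.85 f'_c b) = 179.69 mm.
β₁ = 0.705, so c = a/β₁ = 179.69/0.705 = 254.88 mm.
From the linear strain diagram with ε_cu = 0.003: ε_t = 0.003 (d − c)/c = 0.003 × (760 − 254.88)/254.88 = 0.00595.
Since ε_t ≥ 0.005, the section is tension-controlled.

ε_t ≈ 0.00595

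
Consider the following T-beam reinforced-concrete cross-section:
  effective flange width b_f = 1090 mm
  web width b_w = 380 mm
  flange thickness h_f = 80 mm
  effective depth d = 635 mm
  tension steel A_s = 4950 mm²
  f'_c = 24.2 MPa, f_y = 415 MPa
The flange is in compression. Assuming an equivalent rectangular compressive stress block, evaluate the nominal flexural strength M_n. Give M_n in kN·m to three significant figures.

Tension: T = A_s f_y = 4950 × 415 = 2054250 N.
Try a within the flange: a = T/(0.85 f'_c b_f) = 2054250/(0.85 × 24.2 × 1090) = 91.62 mm.
a = 91.62 > h_f = 80 mm: the block extends into the web. Split into flange-overhang and web parts.
C_f = 0.85 f'_c (b_f − b_w) h_f = 0.85 × 24.2 × (1090 − 380) × 80 = 1168376 N.
Remaining web compression depth: a_w = (T − C_f)/(0.85 f'_c b_w) = (2054250 − 1168376)/(0.85 × 24.2 × 380) = 113.33 mm.
M_n = C_f(d − h_f/2) + (T − C_f)(d − a_w/2) = 1168376 × (635 − 40) + 885874 × (635 − 56.665) = 695.18 + 512.33 = 1207.51 × 10⁶ N·mm.
M_n = 1207.51 kN·m.

M_n ≈ 1210 kN·m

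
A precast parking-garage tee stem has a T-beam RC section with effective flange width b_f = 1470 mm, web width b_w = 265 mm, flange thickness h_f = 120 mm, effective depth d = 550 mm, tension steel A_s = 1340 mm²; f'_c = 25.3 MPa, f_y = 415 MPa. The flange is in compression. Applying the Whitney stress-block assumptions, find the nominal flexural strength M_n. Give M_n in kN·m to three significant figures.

Tension: T = A_s f_y = 1340 × 415 = 556100 N.
Try a within the flange: a = T/(0.85 f'_c b_f) = 556100/(0.85 × 25.3 × 1470) = 17.59 mm.
Since a = 17.59 ≤ h_f = 120 mm, the stress block lies entirely in the flange; analyse as a rectangular beam of width b_f.
M_n = T(d − a/2) = 556100 × (550 − 8.795) = 300.96 × 10⁶ N·mm.
M_n = 300.96 kN·m.

M_n ≈ 301 kN·m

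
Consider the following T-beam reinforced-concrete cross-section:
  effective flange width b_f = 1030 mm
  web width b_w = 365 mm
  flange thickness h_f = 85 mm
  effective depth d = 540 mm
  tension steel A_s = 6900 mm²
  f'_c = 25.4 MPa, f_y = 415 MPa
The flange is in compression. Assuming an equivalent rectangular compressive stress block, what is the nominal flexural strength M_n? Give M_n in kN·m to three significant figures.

Tension: T = A_s f_y = 6900 × 415 = 2863500 N.
Try a within the flange: a = T/(0.85 f'_c b_f) = 2863500/(0.85 × 25.4 × 1030) = 128.77 mm.
a = 128.77 > h_f = 85 mm: the block extends into the web. Split into flange-overhang and web parts.
C_f = 0.85 f'_c (b_f − b_w) h_f = 0.85 × 25.4 × (1030 − 365) × 85 = 1220375 N.
Remaining web compression depth: a_w = (T − C_f)/(0.85 f'_c b_w) = (2863500 − 1220375)/(0.85 × 25.4 × 365) = 208.51 mm.
M_n = C_f(d − h_f/2) + (T − C_f)(d − a_w/2) = 1220375 × (540 − 42.5) + 1643125 × (540 − 104.255) = 607.14 + 715.98 = 1323.12 × 10⁶ N·mm.
M_n = 1323.12 kN·m.

M_n ≈ 1320 kN·m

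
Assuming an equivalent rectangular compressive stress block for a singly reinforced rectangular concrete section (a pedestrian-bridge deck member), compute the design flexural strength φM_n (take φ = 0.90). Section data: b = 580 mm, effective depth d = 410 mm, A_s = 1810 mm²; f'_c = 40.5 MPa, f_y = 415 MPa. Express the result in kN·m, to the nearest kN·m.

φM_n ≈ 264 kN·m

T = A_s f_y = 1810 × 415 = 751150 N = 751.15 kN.
From C = T: a = T/(0.85 f'_c b) = 751150/(0.85 × 40.5 × 580) = 37.62 mm.
M_n = T(d − a/2) = 751.15 kN × (410 − 18.81) mm = 293.84 kN·m.
φM_n = 0.90 × 293.84 = 264.46 kN·m.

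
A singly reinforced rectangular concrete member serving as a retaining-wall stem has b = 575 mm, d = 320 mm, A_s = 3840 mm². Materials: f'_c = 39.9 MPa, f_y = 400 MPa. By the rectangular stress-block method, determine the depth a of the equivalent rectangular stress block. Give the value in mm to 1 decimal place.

a ≈ 78.8 mm

T = A_s f_y = 3840 × 400 = 1536000 N = 1536 kN.
Setting C = 0.85 f'_c a b equal to T: a = 1536000/(0.85 × 39.9 × 575) = 78.8 mm.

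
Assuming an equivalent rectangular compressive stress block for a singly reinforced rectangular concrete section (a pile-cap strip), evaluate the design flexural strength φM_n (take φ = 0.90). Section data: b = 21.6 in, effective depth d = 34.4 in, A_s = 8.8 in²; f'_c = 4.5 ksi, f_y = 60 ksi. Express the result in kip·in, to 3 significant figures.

T = A_s f_y = 8.8 × 60 = 528 kips.
a = T/(0.85 f'_c b) = 528/(0.85 × 4.5 × 21.6) = 6.391 in.
M_n = T(d − a/2) = 528 × (34.4 − 3.1955) = 16476.0 kip·in.
φM_n = 0.90 × 16476.0 = 14828.4 kip·in.

φM_n ≈ 14800 kip·in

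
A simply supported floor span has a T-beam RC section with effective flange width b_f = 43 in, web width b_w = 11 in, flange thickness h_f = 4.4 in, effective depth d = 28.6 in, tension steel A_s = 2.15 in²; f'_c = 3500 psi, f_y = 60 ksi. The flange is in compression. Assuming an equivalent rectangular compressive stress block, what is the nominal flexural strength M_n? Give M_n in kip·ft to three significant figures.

Tension: T = A_s f_y = 2.15 × 60 = 129 kips.
Try a within the flange: a = T/(0.85 f'_c b_f) = 129/(0.85 × 3.5 × 43) = 1.008 in.
Since a = 1.008 ≤ h_f = 4.4 in, the stress block lies entirely in the flange; analyse as a rectangular beam of width b_f.
M_n = T(d − a/2) = 129 × (28.6 − 0.504) = 3624.4 kip·in.
M_n = 3624.4/12 = 302.03 kip·ft.

M_n ≈ 302 kip·ft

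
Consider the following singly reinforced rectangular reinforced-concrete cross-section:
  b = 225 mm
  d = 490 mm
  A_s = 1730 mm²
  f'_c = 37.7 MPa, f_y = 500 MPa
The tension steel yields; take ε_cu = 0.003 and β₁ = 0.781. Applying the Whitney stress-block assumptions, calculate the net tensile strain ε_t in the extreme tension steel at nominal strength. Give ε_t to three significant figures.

ε_t ≈ 0.00657

a = A_s f_y/(0.85 f'_c b) = 119.97 mm.
β₁ = 0.781, so c = a/β₁ = 119.97/0.781 = 153.61 mm.
From the linear strain diagram with ε_cu = 0.003: ε_t = 0.003 (d − c)/c = 0.003 × (490 − 153.61)/153.61 = 0.00657.
Since ε_t ≥ 0.005, the section is tension-controlled.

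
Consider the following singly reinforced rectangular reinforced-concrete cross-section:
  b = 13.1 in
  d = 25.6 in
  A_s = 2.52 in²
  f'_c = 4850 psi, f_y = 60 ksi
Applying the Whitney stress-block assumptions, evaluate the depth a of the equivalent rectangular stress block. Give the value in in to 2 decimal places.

T = A_s f_y = 2.52 × 60 = 151.2 kips.
a = T/(0.85 f'_c b) = 151.2/(0.85 × 4.85 × 13.1) = 2.80 in.

a ≈ 2.80 in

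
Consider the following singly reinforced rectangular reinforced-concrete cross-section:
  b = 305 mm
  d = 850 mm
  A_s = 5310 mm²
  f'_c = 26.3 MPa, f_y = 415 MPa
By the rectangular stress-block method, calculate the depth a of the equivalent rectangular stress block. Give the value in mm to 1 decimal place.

a ≈ 323.2 mm

T = A_s f_y = 5310 × 415 = 2203650 N = 2203.65 kN.
Setting C = 0.85 f'_c a b equal to T: a = 2203650/(0.85 × 26.3 × 305) = 323.2 mm.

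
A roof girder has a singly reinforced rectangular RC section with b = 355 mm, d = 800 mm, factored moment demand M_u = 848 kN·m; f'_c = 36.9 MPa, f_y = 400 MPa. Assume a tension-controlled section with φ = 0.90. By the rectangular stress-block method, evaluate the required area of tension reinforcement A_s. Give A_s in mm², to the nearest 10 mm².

M_n = M_u/φ = 848/0.90 = 942.222 kN·m.
With M_n = 0.85 f'_c a b (d − a/2), solve the quadratic for a:
a = d − √(d² − 2M_n/(0.85 f'_c b)) = 800 − √(800² − 2 × 942.222×10⁶/(0.85 × 36.9 × 355)) = 113.88 mm.
A_s = 0.85 f'_c a b / f_y = 0.85 × 36.9 × 113.88 × 355 / 400 = 3170.0 mm².

A_s ≈ 3170 mm²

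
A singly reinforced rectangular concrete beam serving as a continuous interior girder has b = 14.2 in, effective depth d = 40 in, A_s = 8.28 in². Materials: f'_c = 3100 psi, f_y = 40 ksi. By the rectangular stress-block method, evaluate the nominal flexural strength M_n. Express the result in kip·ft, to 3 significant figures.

M_n ≈ 982 kip·ft

T = A_s f_y = 8.28 × 40 = 331.2 kips.
a = T/(0.85 f'_c b) = 331.2/(0.85 × 3.1 × 14.2) = 8.852 in.
M_n = T(d − a/2) = 331.2 × (40 − 4.426) = 11782.1 kip·in = 11782.1/12 = 981.84 kip·ft.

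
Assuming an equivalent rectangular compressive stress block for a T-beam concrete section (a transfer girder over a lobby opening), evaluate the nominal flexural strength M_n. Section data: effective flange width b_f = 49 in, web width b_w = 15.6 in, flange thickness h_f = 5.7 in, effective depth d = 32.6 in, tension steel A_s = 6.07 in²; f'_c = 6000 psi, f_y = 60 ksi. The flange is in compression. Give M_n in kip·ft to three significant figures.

Tension: T = A_s f_y = 6.07 × 60 = 364.2 kips.
Try a within the flange: a = T/(0.85 f'_c b_f) = 364.2/(0.85 × 6 × 49) = 1.457 in.
Since a = 1.457 ≤ h_f = 5.7 in, the stress block lies entirely in the flange; analyse as a rectangular beam of width b_f.
M_n = T(d − a/2) = 364.2 × (32.6 − 0.7285) = 11607.6 kip·in.
M_n = 11607.6/12 = 967.30 kip·ft.

M_n ≈ 967 kip·ft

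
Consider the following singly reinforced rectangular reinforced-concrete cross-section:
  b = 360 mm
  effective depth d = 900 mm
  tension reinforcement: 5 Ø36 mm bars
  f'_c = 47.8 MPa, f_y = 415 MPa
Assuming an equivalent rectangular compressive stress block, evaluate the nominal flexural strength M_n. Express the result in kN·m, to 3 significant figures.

A_s = 5 × 1018 = 5090 mm².
T = A_s f_y = 5090 × 415 = 2112350 N = 2112.35 kN.
From C = T: a = T/(0.85 f'_c b) = 2112350/(0.85 × 47.8 × 360) = 144.42 mm.
M_n = T(d − a/2) = 2112.35 kN × (900 − 72.21) mm = 1748.58 kN·m.

M_n ≈ 1750 kN·m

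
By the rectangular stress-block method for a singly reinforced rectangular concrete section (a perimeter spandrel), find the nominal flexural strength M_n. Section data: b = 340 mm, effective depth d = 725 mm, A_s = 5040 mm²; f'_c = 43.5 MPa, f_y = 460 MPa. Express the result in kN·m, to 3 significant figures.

M_n ≈ 1470 kN·m

T = A_s f_y = 5040 × 460 = 2318400 N = 2318.4 kN.
From C = T: a = T/(0.85 f'_c b) = 2318400/(0.85 × 43.5 × 340) = 184.42 mm.
M_n = T(d − a/2) = 2318.4 kN × (725 − 92.21) mm = 1467.06 kN·m.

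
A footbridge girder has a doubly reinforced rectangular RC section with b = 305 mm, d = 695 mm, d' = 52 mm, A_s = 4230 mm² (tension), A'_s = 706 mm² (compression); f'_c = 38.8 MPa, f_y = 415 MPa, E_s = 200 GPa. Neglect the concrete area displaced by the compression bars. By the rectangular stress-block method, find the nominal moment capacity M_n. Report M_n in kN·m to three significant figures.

M_n ≈ 1100 kN·m

Assume both tension and compression steel yield.
Net tension couple steel: A_s − A'_s = 3524 mm².
a = (A_s − A'_s) f_y / (0.85 f'_c b) = 1462460/(0.85 × 38.8 × 305) = 145.39 mm.
c = a/β₁ = 145.39/0.773 = 188.09 mm; ε'_s = 0.003(c − d')/c = 0.0022 ≥ f_y/E_s = 0.0021, so compression steel does yield.
M_n = (A_s − A'_s) f_y (d − a/2) + A'_s f_y (d − d') = [1462460 × (695 − 72.695) + 292990 × (695 − 52)] × 10⁻⁶ = 910.10 + 188.39 = 1098.49 kN·m.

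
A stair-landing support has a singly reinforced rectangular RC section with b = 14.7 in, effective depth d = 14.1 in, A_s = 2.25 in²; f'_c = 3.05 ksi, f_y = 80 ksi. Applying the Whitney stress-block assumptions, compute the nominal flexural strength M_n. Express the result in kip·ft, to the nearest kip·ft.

T = A_s f_y = 2.25 × 80 = 180 kips.
a = T/(0.85 f'_c b) = 180/(0.85 × 3.05 × 14.7) = 4.723 in.
M_n = T(d − a/2) = 180 × (14.1 − 2.3615) = 2112.9 kip·in = 2112.9/12 = 176.08 kip·ft.

M_n ≈ 176 kip·ft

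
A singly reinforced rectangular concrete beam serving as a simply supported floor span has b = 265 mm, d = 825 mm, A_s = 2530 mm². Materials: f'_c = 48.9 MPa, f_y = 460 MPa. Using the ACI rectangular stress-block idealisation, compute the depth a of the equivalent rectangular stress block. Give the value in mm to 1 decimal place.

T = A_s f_y = 2530 × 460 = 1163800 N = 1163.8 kN.
Setting C = 0.85 f'_c a b equal to T: a = 1163800/(0.85 × 48.9 × 265) = 105.7 mm.

a ≈ 105.7 mm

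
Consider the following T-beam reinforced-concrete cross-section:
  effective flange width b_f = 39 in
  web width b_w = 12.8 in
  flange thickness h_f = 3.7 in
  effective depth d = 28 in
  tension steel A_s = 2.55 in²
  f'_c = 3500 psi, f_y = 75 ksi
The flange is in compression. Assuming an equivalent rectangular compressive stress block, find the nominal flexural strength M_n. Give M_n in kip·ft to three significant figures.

M_n ≈ 433 kip·ft

Tension: T = A_s f_y = 2.55 × 75 = 191.25 kips.
Try a within the flange: a = T/(0.85 f'_c b_f) = 191.25/(0.85 × 3.5 × 39) = 1.648 in.
Since a = 1.648 ≤ h_f = 3.7 in, the stress block lies entirely in the flange; analyse as a rectangular beam of width b_f.
M_n = T(d − a/2) = 191.25 × (28 − 0.824) = 5197.4 kip·in.
M_n = 5197.4/12 = 433.12 kip·ft.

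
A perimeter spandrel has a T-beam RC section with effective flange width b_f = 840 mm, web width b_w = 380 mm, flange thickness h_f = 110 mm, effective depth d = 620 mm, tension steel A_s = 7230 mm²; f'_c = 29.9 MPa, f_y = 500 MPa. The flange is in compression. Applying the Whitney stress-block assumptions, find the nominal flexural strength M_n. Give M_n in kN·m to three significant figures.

Tension: T = A_s f_y = 7230 × 500 = 3615000 N.
Try a within the flange: a = T/(0.85 f'_c b_f) = 3615000/(0.85 × 29.9 × 840) = 169.33 mm.
a = 169.33 > h_f = 110 mm: the block extends into the web. Split into flange-overhang and web parts.
C_f = 0.85 f'_c (b_f − b_w) h_f = 0.85 × 29.9 × (840 − 380) × 110 = 1285999 N.
Remaining web compression depth: a_w = (T − C_f)/(0.85 f'_c b_w) = (3615000 − 1285999)/(0.85 × 29.9 × 380) = 241.15 mm.
M_n = C_f(d − h_f/2) + (T − C_f)(d − a_w/2) = 1285999 × (620 − 55) + 2329001 × (620 − 120.575) = 726.59 + 1163.16 = 1889.75 × 10⁶ N·mm.
M_n = 1889.75 kN·m.

M_n ≈ 1890 kN·m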